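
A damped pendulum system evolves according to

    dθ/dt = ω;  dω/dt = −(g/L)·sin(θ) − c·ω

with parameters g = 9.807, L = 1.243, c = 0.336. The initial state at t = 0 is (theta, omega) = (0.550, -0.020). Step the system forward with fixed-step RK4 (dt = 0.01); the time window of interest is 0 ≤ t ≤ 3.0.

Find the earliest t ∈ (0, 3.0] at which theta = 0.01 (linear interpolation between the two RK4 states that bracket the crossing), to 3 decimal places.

t = 0.581

t=0.000: state=(0.550, -0.020)
step 1 (dt=0.01): k1=(-0.020, -4.117), k2=(-0.041, -4.110), k3=(-0.041, -4.109), k4=(-0.061, -4.101); state += dt/6·(k1+2k2+2k3+k4)
t=0.010: state=(0.550, -0.061)
t=0.020: state=(0.549, -0.102)
t=0.030: state=(0.548, -0.143)
continuing one RK4 step at a time; state shown every 10 steps (Δt=0.1):
t=0.100: state=(0.528, -0.420)
t=0.200: state=(0.467, -0.778)
t=0.300: state=(0.374, -1.071)
t=0.400: state=(0.256, -1.277)
t=0.500: state=(0.122, -1.381)
t=0.580: state=(0.011, -1.386)
next step: t=0.590: state=(-0.003, -1.381) — theta has crossed 0.01
linear interpolation between t=0.580 (0.01128) and t=0.590 (-0.00256) → t≈0.581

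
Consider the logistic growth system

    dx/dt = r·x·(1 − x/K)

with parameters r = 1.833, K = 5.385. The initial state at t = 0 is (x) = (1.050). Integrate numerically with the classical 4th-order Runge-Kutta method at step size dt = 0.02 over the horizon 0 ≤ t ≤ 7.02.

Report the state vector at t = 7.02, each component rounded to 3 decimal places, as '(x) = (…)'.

(x) = (5.385)

t=0.000: state=(1.050)
step 1 (dt=0.02): k1=(1.549), k2=(1.567), k3=(1.567), k4=(1.584); state += dt/6·(k1+2k2+2k3+k4)
t=0.020: state=(1.081)
t=0.040: state=(1.113)
t=0.060: state=(1.146)
continuing one RK4 step at a time; state shown every 25 steps (Δt=0.5):
t=0.500: state=(2.031)
t=1.000: state=(3.243)
t=1.500: state=(4.260)
t=2.000: state=(4.871)
t=2.500: state=(5.167)
t=3.000: state=(5.296)
t=3.500: state=(5.349)
t=4.000: state=(5.370)
t=4.500: state=(5.379)
t=5.000: state=(5.383)
t=5.500: state=(5.384)
t=6.000: state=(5.385)
t=6.500: state=(5.385)
t=7.000: state=(5.385)
t=7.020: state=(5.385)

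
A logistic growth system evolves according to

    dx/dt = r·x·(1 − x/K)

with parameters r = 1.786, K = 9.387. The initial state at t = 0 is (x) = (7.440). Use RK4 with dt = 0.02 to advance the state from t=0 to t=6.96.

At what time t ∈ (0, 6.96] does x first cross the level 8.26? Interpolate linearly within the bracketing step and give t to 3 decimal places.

t=0.000: state=(7.440)
step 1 (dt=0.02): k1=(2.756), k2=(2.727), k3=(2.727), k4=(2.699); state += dt/6·(k1+2k2+2k3+k4)
t=0.020: state=(7.495)
t=0.040: state=(7.548)
t=0.060: state=(7.600)
t=0.360: state=(8.252)
next step: t=0.380: state=(8.287) — x has crossed 8.26
linear interpolation between t=0.360 (8.25172) and t=0.380 (8.28689) → t≈0.365

t = 0.365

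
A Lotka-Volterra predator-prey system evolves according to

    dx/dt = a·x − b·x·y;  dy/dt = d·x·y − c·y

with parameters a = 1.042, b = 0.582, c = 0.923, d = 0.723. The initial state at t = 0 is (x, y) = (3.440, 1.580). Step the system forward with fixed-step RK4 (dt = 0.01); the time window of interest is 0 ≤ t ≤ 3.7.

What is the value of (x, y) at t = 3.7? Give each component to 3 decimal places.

t=0.000: state=(3.440, 1.580)
step 1 (dt=0.01): k1=(0.421, 2.471), k2=(0.397, 2.493), k3=(0.396, 2.493), k4=(0.372, 2.515); state += dt/6·(k1+2k2+2k3+k4)
t=0.010: state=(3.444, 1.605)
t=0.020: state=(3.447, 1.630)
t=0.030: state=(3.450, 1.656)
continuing one RK4 step at a time; state shown every 20 steps (Δt=0.2):
t=0.200: state=(3.414, 2.162)
t=0.400: state=(3.136, 2.896)
t=0.600: state=(2.636, 3.662)
t=0.800: state=(2.041, 4.270)
t=1.000: state=(1.497, 4.579)
t=1.200: state=(1.079, 4.580)
t=1.400: state=(0.789, 4.352)
t=1.600: state=(0.597, 3.996)
t=1.800: state=(0.473, 3.588)
t=2.000: state=(0.393, 3.174)
t=2.200: state=(0.343, 2.783)
t=2.400: state=(0.312, 2.425)
t=2.600: state=(0.295, 2.107)
t=2.800: state=(0.289, 1.827)
t=3.000: state=(0.292, 1.584)
t=3.200: state=(0.303, 1.375)
t=3.400: state=(0.321, 1.196)
t=3.600: state=(0.348, 1.043)
t=3.700: state=(0.364, 0.976)

(x, y) = (0.364, 0.976)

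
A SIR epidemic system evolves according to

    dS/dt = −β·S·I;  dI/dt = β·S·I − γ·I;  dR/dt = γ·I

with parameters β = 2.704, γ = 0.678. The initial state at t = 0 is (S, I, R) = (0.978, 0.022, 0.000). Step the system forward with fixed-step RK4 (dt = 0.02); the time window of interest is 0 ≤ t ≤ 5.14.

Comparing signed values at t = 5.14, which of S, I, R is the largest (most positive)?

t=0.000: state=(0.978, 0.022, 0.000)
step 1 (dt=0.02): k1=(-0.058, 0.043, 0.015), k2=(-0.059, 0.044, 0.015), k3=(-0.059, 0.044, 0.015), k4=(-0.060, 0.045, 0.016); state += dt/6·(k1+2k2+2k3+k4)
t=0.020: state=(0.977, 0.023, 0.000)
t=0.040: state=(0.976, 0.024, 0.001)
t=0.060: state=(0.974, 0.025, 0.001)
continuing one RK4 step at a time; state shown every 10 steps (Δt=0.2):
t=0.200: state=(0.964, 0.032, 0.004)
t=0.400: state=(0.943, 0.048, 0.009)
t=0.600: state=(0.915, 0.069, 0.017)
t=0.800: state=(0.875, 0.097, 0.028)
t=1.000: state=(0.822, 0.134, 0.044)
t=1.200: state=(0.755, 0.180, 0.065)
t=1.400: state=(0.676, 0.231, 0.093)
t=1.600: state=(0.588, 0.285, 0.128)
t=1.800: state=(0.497, 0.333, 0.170)
t=2.000: state=(0.411, 0.372, 0.218)
t=2.200: state=(0.333, 0.397, 0.270)
t=2.400: state=(0.268, 0.407, 0.324)
t=2.600: state=(0.215, 0.405, 0.380)
t=2.800: state=(0.173, 0.393, 0.434)
t=3.000: state=(0.141, 0.373, 0.486)
t=3.200: state=(0.116, 0.349, 0.535)
t=3.400: state=(0.097, 0.323, 0.581)
t=3.600: state=(0.082, 0.296, 0.622)
t=3.800: state=(0.070, 0.269, 0.661)
t=4.000: state=(0.061, 0.243, 0.696)
t=4.200: state=(0.054, 0.219, 0.727)
t=4.400: state=(0.048, 0.197, 0.755)
t=4.600: state=(0.044, 0.176, 0.780)
t=4.800: state=(0.040, 0.157, 0.803)
t=5.000: state=(0.037, 0.140, 0.823)
t=5.140: state=(0.035, 0.129, 0.836)
compare at T: S=0.035, I=0.129, R=0.836

largest component: R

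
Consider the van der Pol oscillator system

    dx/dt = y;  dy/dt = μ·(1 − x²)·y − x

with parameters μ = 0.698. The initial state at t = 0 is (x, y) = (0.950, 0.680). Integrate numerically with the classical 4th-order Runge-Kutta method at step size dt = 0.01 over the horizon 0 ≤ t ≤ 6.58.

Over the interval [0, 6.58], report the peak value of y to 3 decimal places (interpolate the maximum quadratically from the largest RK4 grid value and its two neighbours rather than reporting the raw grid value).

max y = 2.312

t=0.000: state=(0.950, 0.680)
step 1 (dt=0.01): k1=(0.680, -0.904), k2=(0.675, -0.910), k3=(0.675, -0.910), k4=(0.671, -0.917); state += dt/6·(k1+2k2+2k3+k4)
t=0.010: state=(0.957, 0.671)
t=0.020: state=(0.963, 0.662)
t=0.030: state=(0.970, 0.652)
continuing one RK4 step at a time; state shown every 25 steps (Δt=0.25):
t=0.250: state=(1.089, 0.420)
t=0.500: state=(1.157, 0.125)
t=0.750: state=(1.152, -0.164)
t=1.000: state=(1.077, -0.431)
t=1.250: state=(0.938, -0.683)
t=1.500: state=(0.736, -0.935)
t=1.750: state=(0.469, -1.205)
t=2.000: state=(0.132, -1.493)
t=2.250: state=(-0.276, -1.755)
t=2.500: state=(-0.733, -1.862)
t=2.750: state=(-1.179, -1.643)
t=3.000: state=(-1.527, -1.098)
t=3.250: state=(-1.721, -0.466)
t=3.500: state=(-1.771, 0.044)
t=3.750: state=(-1.713, 0.399)
t=4.000: state=(-1.580, 0.653)
t=4.250: state=(-1.390, 0.865)
t=4.500: state=(-1.147, 1.079)
t=4.750: state=(-0.847, 1.329)
t=5.000: state=(-0.478, 1.638)
t=5.250: state=(-0.024, 1.994)
t=5.500: state=(0.514, 2.278)
t=5.750: state=(1.086, 2.211)
t=6.000: state=(1.573, 1.608)
t=6.250: state=(1.869, 0.765)
t=6.500: state=(1.971, 0.091)
t=6.580: state=(1.972, -0.068)
largest grid value and its neighbours: y(5.590)=2.31166, y(5.600)=2.31182, y(5.610)=2.31118
parabola through these three points peaks at t≈5.597 with y≈2.31185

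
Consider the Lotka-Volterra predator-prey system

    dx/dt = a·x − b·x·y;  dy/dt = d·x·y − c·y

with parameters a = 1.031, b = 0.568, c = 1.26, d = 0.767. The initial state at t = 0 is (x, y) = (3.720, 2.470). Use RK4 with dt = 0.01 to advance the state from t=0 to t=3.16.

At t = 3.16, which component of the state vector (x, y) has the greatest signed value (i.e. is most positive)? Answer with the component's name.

largest component: y

t=0.000: state=(3.720, 2.470)
step 1 (dt=0.01): k1=(-1.384, 3.935), k2=(-1.423, 3.953), k3=(-1.423, 3.953), k4=(-1.462, 3.971); state += dt/6·(k1+2k2+2k3+k4)
t=0.010: state=(3.706, 2.510)
t=0.020: state=(3.691, 2.549)
t=0.030: state=(3.675, 2.590)
continuing one RK4 step at a time; state shown every 20 steps (Δt=0.2):
t=0.200: state=(3.296, 3.300)
t=0.400: state=(2.662, 4.057)
t=0.600: state=(2.004, 4.506)
t=0.800: state=(1.466, 4.562)
t=1.000: state=(1.087, 4.304)
t=1.200: state=(0.838, 3.872)
t=1.400: state=(0.683, 3.379)
t=1.600: state=(0.588, 2.893)
t=1.800: state=(0.533, 2.449)
t=2.000: state=(0.508, 2.061)
t=2.200: state=(0.503, 1.731)
t=2.400: state=(0.516, 1.455)
t=2.600: state=(0.545, 1.226)
t=2.800: state=(0.589, 1.039)
t=3.000: state=(0.649, 0.888)
t=3.160: state=(0.710, 0.789)
compare at T: x=0.710, y=0.789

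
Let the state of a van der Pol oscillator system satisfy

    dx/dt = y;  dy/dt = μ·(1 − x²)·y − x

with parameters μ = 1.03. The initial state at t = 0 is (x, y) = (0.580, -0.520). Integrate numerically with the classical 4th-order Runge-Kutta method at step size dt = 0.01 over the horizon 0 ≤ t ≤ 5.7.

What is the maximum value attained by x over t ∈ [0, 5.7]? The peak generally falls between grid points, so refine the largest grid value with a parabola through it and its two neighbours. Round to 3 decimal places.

t=0.000: state=(0.580, -0.520)
step 1 (dt=0.01): k1=(-0.520, -0.935), k2=(-0.525, -0.938), k3=(-0.525, -0.938), k4=(-0.529, -0.940); state += dt/6·(k1+2k2+2k3+k4)
t=0.010: state=(0.575, -0.529)
t=0.020: state=(0.569, -0.539)
t=0.030: state=(0.564, -0.548)
continuing one RK4 step at a time; state shown every 20 steps (Δt=0.2):
t=0.200: state=(0.457, -0.717)
t=0.400: state=(0.292, -0.939)
t=0.600: state=(0.079, -1.187)
t=0.800: state=(-0.184, -1.446)
t=1.000: state=(-0.496, -1.660)
t=1.200: state=(-0.838, -1.719)
t=1.400: state=(-1.166, -1.514)
t=1.600: state=(-1.427, -1.069)
t=1.800: state=(-1.589, -0.553)
t=2.000: state=(-1.654, -0.118)
t=2.200: state=(-1.644, 0.196)
t=2.400: state=(-1.582, 0.416)
t=2.600: state=(-1.481, 0.584)
t=2.800: state=(-1.350, 0.731)
t=3.000: state=(-1.188, 0.884)
t=3.200: state=(-0.994, 1.064)
t=3.400: state=(-0.760, 1.295)
t=3.600: state=(-0.471, 1.601)
t=3.800: state=(-0.113, 1.994)
t=4.000: state=(0.329, 2.417)
t=4.200: state=(0.840, 2.636)
t=4.400: state=(1.345, 2.304)
t=4.600: state=(1.726, 1.456)
t=4.800: state=(1.928, 0.601)
t=5.000: state=(1.987, 0.037)
t=5.200: state=(1.960, -0.278)
t=5.400: state=(1.885, -0.455)
t=5.600: state=(1.781, -0.571)
t=5.700: state=(1.722, -0.619)
largest grid value and its neighbours: x(5.010)=1.98705, x(5.020)=1.98711, x(5.030)=1.98697
parabola through these three points peaks at t≈5.018 with x≈1.98712

max x = 1.987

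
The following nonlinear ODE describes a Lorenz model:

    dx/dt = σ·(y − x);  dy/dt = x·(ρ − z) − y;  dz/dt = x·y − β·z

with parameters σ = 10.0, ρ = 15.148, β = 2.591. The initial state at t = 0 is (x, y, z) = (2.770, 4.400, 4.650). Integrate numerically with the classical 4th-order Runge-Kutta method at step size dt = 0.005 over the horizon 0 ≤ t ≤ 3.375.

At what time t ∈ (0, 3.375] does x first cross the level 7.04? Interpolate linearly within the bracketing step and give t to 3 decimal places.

t = 0.169

t=0.000: state=(2.770, 4.400, 4.650)
step 1 (dt=0.005): k1=(16.300, 24.679, 0.140), k2=(16.509, 25.045, 0.492), k3=(16.513, 25.047, 0.494), k4=(16.727, 25.414, 0.854); state += dt/6·(k1+2k2+2k3+k4)
t=0.005: state=(2.853, 4.525, 4.652)
t=0.010: state=(2.937, 4.654, 4.659)
t=0.015: state=(3.024, 4.787, 4.669)
t=0.165: state=(6.899, 10.255, 7.946)
next step: t=0.170: state=(7.067, 10.450, 8.203) — x has crossed 7.04
linear interpolation between t=0.165 (6.89870) and t=0.170 (7.06718) → t≈0.169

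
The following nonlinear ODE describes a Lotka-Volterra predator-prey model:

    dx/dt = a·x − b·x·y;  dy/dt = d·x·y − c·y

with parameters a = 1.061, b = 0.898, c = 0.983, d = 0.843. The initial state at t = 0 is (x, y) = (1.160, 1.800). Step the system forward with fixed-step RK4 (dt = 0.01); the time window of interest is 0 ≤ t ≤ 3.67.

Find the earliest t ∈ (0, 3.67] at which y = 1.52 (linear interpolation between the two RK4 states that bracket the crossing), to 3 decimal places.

t=0.000: state=(1.160, 1.800)
step 1 (dt=0.01): k1=(-0.644, -0.009), k2=(-0.642, -0.014), k3=(-0.642, -0.014), k4=(-0.641, -0.019); state += dt/6·(k1+2k2+2k3+k4)
t=0.010: state=(1.154, 1.800)
t=0.020: state=(1.147, 1.800)
t=0.030: state=(1.141, 1.799)
continuing one RK4 step at a time; state shown every 20 steps (Δt=0.2):
t=0.200: state=(1.039, 1.780)
t=0.400: state=(0.938, 1.727)
t=0.600: state=(0.856, 1.649)
t=0.800: state=(0.793, 1.557)
t=0.870: state=(0.776, 1.522)
next step: t=0.880: state=(0.773, 1.517) — y has crossed 1.52
linear interpolation between t=0.870 (1.52206) and t=0.880 (1.51705) → t≈0.874

t = 0.874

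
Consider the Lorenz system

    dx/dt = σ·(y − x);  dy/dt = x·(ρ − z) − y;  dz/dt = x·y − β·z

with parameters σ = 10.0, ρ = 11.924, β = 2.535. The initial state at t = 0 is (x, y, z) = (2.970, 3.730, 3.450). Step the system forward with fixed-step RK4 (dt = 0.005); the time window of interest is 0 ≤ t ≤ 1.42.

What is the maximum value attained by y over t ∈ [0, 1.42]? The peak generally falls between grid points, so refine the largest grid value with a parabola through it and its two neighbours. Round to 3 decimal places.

t=0.000: state=(2.970, 3.730, 3.450)
step 1 (dt=0.005): k1=(7.600, 21.438, 2.332), k2=(7.946, 21.528, 2.549), k3=(7.940, 21.533, 2.551), k4=(8.280, 21.628, 2.772); state += dt/6·(k1+2k2+2k3+k4)
t=0.005: state=(3.010, 3.838, 3.463)
t=0.010: state=(3.053, 3.946, 3.478)
t=0.015: state=(3.099, 4.056, 3.495)
continuing one RK4 step at a time; state shown every 10 steps (Δt=0.05):
t=0.050: state=(3.506, 4.861, 3.691)
t=0.100: state=(4.306, 6.135, 4.262)
t=0.150: state=(5.318, 7.514, 5.303)
t=0.200: state=(6.467, 8.819, 6.948)
t=0.250: state=(7.603, 9.712, 9.216)
t=0.300: state=(8.480, 9.777, 11.851)
t=0.350: state=(8.813, 8.790, 14.264)
t=0.400: state=(8.441, 7.005, 15.799)
t=0.450: state=(7.453, 5.047, 16.171)
t=0.500: state=(6.152, 3.464, 15.593)
t=0.550: state=(4.859, 2.449, 14.488)
t=0.600: state=(3.785, 1.922, 13.197)
t=0.650: state=(3.001, 1.722, 11.911)
t=0.700: state=(2.493, 1.719, 10.711)
t=0.750: state=(2.210, 1.835, 9.630)
t=0.800: state=(2.103, 2.036, 8.678)
t=0.850: state=(2.133, 2.314, 7.860)
t=0.900: state=(2.279, 2.676, 7.181)
t=0.950: state=(2.529, 3.132, 6.653)
t=1.000: state=(2.883, 3.700, 6.295)
t=1.050: state=(3.347, 4.388, 6.137)
t=1.100: state=(3.925, 5.194, 6.225)
t=1.150: state=(4.613, 6.089, 6.618)
t=1.200: state=(5.389, 6.998, 7.373)
t=1.250: state=(6.196, 7.785, 8.519)
t=1.300: state=(6.936, 8.261, 10.000)
t=1.350: state=(7.472, 8.244, 11.628)
t=1.400: state=(7.670, 7.665, 13.098)
t=1.420: state=(7.636, 7.299, 13.569)
largest grid value and its neighbours: y(0.275)=9.87049, y(0.280)=9.87291, y(0.285)=9.86491
parabola through these three points peaks at t≈0.279 with y≈9.87328

max y = 9.873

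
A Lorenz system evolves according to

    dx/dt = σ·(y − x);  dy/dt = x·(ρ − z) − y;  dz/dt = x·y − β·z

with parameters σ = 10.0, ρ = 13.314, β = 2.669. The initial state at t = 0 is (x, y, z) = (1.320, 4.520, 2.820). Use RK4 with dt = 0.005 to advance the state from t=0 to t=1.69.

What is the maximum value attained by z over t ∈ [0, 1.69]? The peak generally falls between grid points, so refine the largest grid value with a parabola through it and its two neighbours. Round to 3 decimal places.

t=0.000: state=(1.320, 4.520, 2.820)
step 1 (dt=0.005): k1=(32.000, 9.332, -1.560), k2=(31.433, 10.154, -1.156), k3=(31.468, 10.135, -1.162), k4=(30.933, 10.941, -0.759); state += dt/6·(k1+2k2+2k3+k4)
t=0.005: state=(1.477, 4.571, 2.814)
t=0.010: state=(1.630, 4.629, 2.812)
t=0.015: state=(1.777, 4.695, 2.815)
continuing one RK4 step at a time; state shown every 20 steps (Δt=0.1):
t=0.100: state=(4.047, 6.757, 3.544)
t=0.200: state=(7.096, 10.411, 7.035)
t=0.300: state=(9.921, 11.596, 14.198)
t=0.400: state=(9.398, 6.711, 19.166)
t=0.500: state=(5.808, 2.107, 17.462)
t=0.600: state=(2.906, 0.902, 13.863)
t=0.700: state=(1.650, 1.006, 10.786)
t=0.800: state=(1.389, 1.433, 8.413)
t=0.900: state=(1.653, 2.126, 6.675)
t=1.000: state=(2.348, 3.288, 5.583)
t=1.100: state=(3.596, 5.187, 5.381)
t=1.200: state=(5.559, 7.865, 6.777)
t=1.300: state=(7.937, 10.108, 10.719)
t=1.400: state=(9.137, 9.021, 15.813)
t=1.500: state=(7.650, 5.131, 17.434)
t=1.600: state=(5.020, 2.651, 15.394)
t=1.690: state=(3.378, 2.115, 12.857)
largest grid value and its neighbours: z(0.410)=19.24602, z(0.415)=19.25796, z(0.420)=19.25207
parabola through these three points peaks at t≈0.416 with z≈19.25822

max z = 19.258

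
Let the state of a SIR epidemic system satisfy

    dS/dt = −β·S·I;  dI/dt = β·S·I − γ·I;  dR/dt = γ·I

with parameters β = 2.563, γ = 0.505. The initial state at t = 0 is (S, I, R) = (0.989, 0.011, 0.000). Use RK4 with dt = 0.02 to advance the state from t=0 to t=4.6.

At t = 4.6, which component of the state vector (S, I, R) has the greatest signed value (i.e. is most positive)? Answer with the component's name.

t=0.000: state=(0.989, 0.011, 0.000)
step 1 (dt=0.02): k1=(-0.028, 0.022, 0.006), k2=(-0.028, 0.023, 0.006), k3=(-0.028, 0.023, 0.006), k4=(-0.029, 0.023, 0.006); state += dt/6·(k1+2k2+2k3+k4)
t=0.020: state=(0.988, 0.011, 0.000)
t=0.040: state=(0.988, 0.012, 0.000)
t=0.060: state=(0.987, 0.012, 0.000)
continuing one RK4 step at a time; state shown every 10 steps (Δt=0.2):
t=0.200: state=(0.982, 0.016, 0.001)
t=0.400: state=(0.972, 0.025, 0.003)
t=0.600: state=(0.957, 0.036, 0.006)
t=0.800: state=(0.936, 0.054, 0.011)
t=1.000: state=(0.905, 0.078, 0.018)
t=1.200: state=(0.863, 0.110, 0.027)
t=1.400: state=(0.807, 0.153, 0.040)
t=1.600: state=(0.736, 0.206, 0.058)
t=1.800: state=(0.652, 0.266, 0.082)
t=2.000: state=(0.560, 0.328, 0.112)
t=2.200: state=(0.467, 0.385, 0.148)
t=2.400: state=(0.378, 0.432, 0.189)
t=2.600: state=(0.300, 0.465, 0.235)
t=2.800: state=(0.235, 0.482, 0.283)
t=3.000: state=(0.184, 0.485, 0.332)
t=3.200: state=(0.144, 0.476, 0.380)
t=3.400: state=(0.113, 0.460, 0.428)
t=3.600: state=(0.090, 0.437, 0.473)
t=3.800: state=(0.072, 0.412, 0.516)
t=4.000: state=(0.059, 0.385, 0.556)
t=4.200: state=(0.049, 0.358, 0.594)
t=4.400: state=(0.041, 0.331, 0.628)
t=4.600: state=(0.035, 0.305, 0.660)
compare at T: S=0.035, I=0.305, R=0.660

largest component: R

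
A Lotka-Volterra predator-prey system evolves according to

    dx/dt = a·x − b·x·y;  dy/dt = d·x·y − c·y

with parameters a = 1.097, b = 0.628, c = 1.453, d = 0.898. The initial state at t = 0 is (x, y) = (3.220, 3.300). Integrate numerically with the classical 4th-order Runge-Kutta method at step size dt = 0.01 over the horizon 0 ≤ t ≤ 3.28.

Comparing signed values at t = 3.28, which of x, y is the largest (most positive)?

t=0.000: state=(3.220, 3.300)
step 1 (dt=0.01): k1=(-3.141, 4.747), k2=(-3.173, 4.735), k3=(-3.173, 4.734), k4=(-3.205, 4.720); state += dt/6·(k1+2k2+2k3+k4)
t=0.010: state=(3.188, 3.347)
t=0.020: state=(3.156, 3.394)
t=0.030: state=(3.123, 3.441)
continuing one RK4 step at a time; state shown every 20 steps (Δt=0.2):
t=0.200: state=(2.506, 4.135)
t=0.400: state=(1.800, 4.543)
t=0.600: state=(1.268, 4.462)
t=0.800: state=(0.923, 4.052)
t=1.000: state=(0.715, 3.504)
t=1.200: state=(0.594, 2.944)
t=1.400: state=(0.528, 2.433)
t=1.600: state=(0.498, 1.994)
t=1.800: state=(0.494, 1.630)
t=2.000: state=(0.511, 1.334)
t=2.200: state=(0.547, 1.097)
t=2.400: state=(0.601, 0.909)
t=2.600: state=(0.674, 0.762)
t=2.800: state=(0.769, 0.648)
t=3.000: state=(0.887, 0.562)
t=3.200: state=(1.034, 0.499)
t=3.280: state=(1.101, 0.480)
compare at T: x=1.101, y=0.480

largest component: x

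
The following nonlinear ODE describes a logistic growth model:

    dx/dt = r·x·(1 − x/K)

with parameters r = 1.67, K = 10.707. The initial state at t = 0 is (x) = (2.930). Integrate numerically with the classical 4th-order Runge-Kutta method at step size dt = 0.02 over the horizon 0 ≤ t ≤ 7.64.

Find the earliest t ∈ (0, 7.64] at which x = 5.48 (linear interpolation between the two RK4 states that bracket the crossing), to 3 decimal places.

t=0.000: state=(2.930)
step 1 (dt=0.02): k1=(3.554), k2=(3.581), k3=(3.581), k4=(3.607); state += dt/6·(k1+2k2+2k3+k4)
t=0.020: state=(3.002)
t=0.040: state=(3.074)
t=0.060: state=(3.148)
continuing one RK4 step at a time; state shown every 25 steps (Δt=0.5):
t=0.500: state=(4.976)
t=0.600: state=(5.423)
next step: t=0.620: state=(5.512) — x has crossed 5.48
linear interpolation between t=0.600 (5.42264) and t=0.620 (5.51200) → t≈0.613

t = 0.613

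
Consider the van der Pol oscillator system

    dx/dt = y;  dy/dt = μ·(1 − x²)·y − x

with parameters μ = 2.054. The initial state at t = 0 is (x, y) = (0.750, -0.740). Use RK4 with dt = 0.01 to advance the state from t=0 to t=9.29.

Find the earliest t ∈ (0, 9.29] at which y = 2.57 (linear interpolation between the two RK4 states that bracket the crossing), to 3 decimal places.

t = 4.246

t=0.000: state=(0.750, -0.740)
step 1 (dt=0.01): k1=(-0.740, -1.415), k2=(-0.747, -1.426), k3=(-0.747, -1.426), k4=(-0.754, -1.438); state += dt/6·(k1+2k2+2k3+k4)
t=0.010: state=(0.743, -0.754)
t=0.020: state=(0.735, -0.769)
t=0.030: state=(0.727, -0.783)
continuing one RK4 step at a time; state shown every 50 steps (Δt=0.5):
t=0.500: state=(0.127, -1.976)
t=1.000: state=(-1.347, -3.054)
t=1.500: state=(-1.951, 0.008)
t=2.000: state=(-1.834, 0.338)
t=2.500: state=(-1.644, 0.420)
t=3.000: state=(-1.408, 0.538)
t=3.500: state=(-1.084, 0.793)
t=4.000: state=(-0.533, 1.576)
t=4.240: state=(-0.051, 2.537)
next step: t=4.250: state=(-0.026, 2.590) — y has crossed 2.57
linear interpolation between t=4.240 (2.53731) and t=4.250 (2.59027) → t≈4.246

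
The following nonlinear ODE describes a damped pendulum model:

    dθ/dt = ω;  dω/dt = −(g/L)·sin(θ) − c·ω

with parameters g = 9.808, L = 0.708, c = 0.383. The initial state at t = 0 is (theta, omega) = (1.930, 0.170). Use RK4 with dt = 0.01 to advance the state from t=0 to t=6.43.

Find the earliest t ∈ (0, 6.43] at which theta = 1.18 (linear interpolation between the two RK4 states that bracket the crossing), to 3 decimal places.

t = 0.356

t=0.000: state=(1.930, 0.170)
step 1 (dt=0.01): k1=(0.170, -13.034), k2=(0.105, -13.005), k3=(0.105, -13.007), k4=(0.040, -12.979); state += dt/6·(k1+2k2+2k3+k4)
t=0.010: state=(1.931, 0.040)
t=0.020: state=(1.931, -0.090)
t=0.030: state=(1.929, -0.219)
continuing one RK4 step at a time; state shown every 25 steps (Δt=0.25):
t=0.250: state=(1.572, -3.032)
t=0.350: state=(1.206, -4.249)
next step: t=0.360: state=(1.163, -4.361) — theta has crossed 1.18
linear interpolation between t=0.350 (1.20637) and t=0.360 (1.16332) → t≈0.356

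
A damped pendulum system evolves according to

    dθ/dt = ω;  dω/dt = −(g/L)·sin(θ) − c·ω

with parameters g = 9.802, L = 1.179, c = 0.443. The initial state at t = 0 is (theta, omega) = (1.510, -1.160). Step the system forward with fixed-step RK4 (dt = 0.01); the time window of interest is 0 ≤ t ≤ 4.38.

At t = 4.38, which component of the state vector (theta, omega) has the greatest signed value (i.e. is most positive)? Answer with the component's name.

largest component: omega

t=0.000: state=(1.510, -1.160)
step 1 (dt=0.01): k1=(-1.160, -7.785), k2=(-1.199, -7.764), k3=(-1.199, -7.764), k4=(-1.238, -7.744); state += dt/6·(k1+2k2+2k3+k4)
t=0.010: state=(1.498, -1.238)
t=0.020: state=(1.485, -1.315)
t=0.030: state=(1.472, -1.392)
continuing one RK4 step at a time; state shown every 20 steps (Δt=0.2):
t=0.200: state=(1.129, -2.602)
t=0.400: state=(0.503, -3.533)
t=0.600: state=(-0.215, -3.446)
t=0.800: state=(-0.807, -2.356)
t=1.000: state=(-1.128, -0.827)
t=1.200: state=(-1.139, 0.701)
t=1.400: state=(-0.863, 1.994)
t=1.600: state=(-0.377, 2.752)
t=1.800: state=(0.180, 2.664)
t=2.000: state=(0.635, 1.786)
t=2.200: state=(0.869, 0.524)
t=2.400: state=(0.845, -0.745)
t=2.600: state=(0.589, -1.742)
t=2.800: state=(0.184, -2.197)
t=3.000: state=(-0.242, -1.953)
t=3.200: state=(-0.559, -1.147)
t=3.400: state=(-0.685, -0.099)
t=3.600: state=(-0.603, 0.885)
t=3.800: state=(-0.352, 1.552)
t=4.000: state=(-0.017, 1.711)
t=4.200: state=(0.296, 1.332)
t=4.380: state=(0.479, 0.672)
compare at T: theta=0.479, omega=0.672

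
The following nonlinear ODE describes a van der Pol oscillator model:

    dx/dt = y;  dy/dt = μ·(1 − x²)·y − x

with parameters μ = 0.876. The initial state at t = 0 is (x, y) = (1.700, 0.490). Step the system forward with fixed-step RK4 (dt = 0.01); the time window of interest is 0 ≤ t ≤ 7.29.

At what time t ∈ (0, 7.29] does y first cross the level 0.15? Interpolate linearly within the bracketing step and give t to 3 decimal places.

t=0.000: state=(1.700, 0.490)
step 1 (dt=0.01): k1=(0.490, -2.511), k2=(0.477, -2.496), k3=(0.478, -2.496), k4=(0.465, -2.481); state += dt/6·(k1+2k2+2k3+k4)
t=0.010: state=(1.705, 0.465)
t=0.020: state=(1.709, 0.440)
t=0.030: state=(1.714, 0.416)
t=0.140: state=(1.745, 0.170)
next step: t=0.150: state=(1.747, 0.150) — y has crossed 0.15
linear interpolation between t=0.140 (0.16996) and t=0.150 (0.14963) → t≈0.150

t = 0.150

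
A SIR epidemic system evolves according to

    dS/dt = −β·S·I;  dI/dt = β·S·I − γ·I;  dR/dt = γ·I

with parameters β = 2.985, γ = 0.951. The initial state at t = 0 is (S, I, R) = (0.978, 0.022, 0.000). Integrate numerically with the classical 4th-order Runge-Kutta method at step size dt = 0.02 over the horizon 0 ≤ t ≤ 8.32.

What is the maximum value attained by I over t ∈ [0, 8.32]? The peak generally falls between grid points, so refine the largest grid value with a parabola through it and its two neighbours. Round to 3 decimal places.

max I = 0.324

t=0.000: state=(0.978, 0.022, 0.000)
step 1 (dt=0.02): k1=(-0.064, 0.043, 0.021), k2=(-0.065, 0.044, 0.021), k3=(-0.065, 0.044, 0.021), k4=(-0.067, 0.045, 0.022); state += dt/6·(k1+2k2+2k3+k4)
t=0.020: state=(0.977, 0.023, 0.000)
t=0.040: state=(0.975, 0.024, 0.001)
t=0.060: state=(0.974, 0.025, 0.001)
continuing one RK4 step at a time; state shown every 25 steps (Δt=0.5):
t=0.500: state=(0.925, 0.057, 0.018)
t=1.000: state=(0.809, 0.130, 0.060)
t=1.500: state=(0.616, 0.237, 0.147)
t=2.000: state=(0.405, 0.314, 0.281)
t=2.500: state=(0.251, 0.316, 0.433)
t=3.000: state=(0.162, 0.265, 0.573)
t=3.500: state=(0.114, 0.202, 0.684)
t=4.000: state=(0.088, 0.146, 0.766)
t=4.500: state=(0.074, 0.102, 0.824)
t=5.000: state=(0.065, 0.070, 0.865)
t=5.500: state=(0.059, 0.048, 0.893)
t=6.000: state=(0.056, 0.032, 0.912)
t=6.500: state=(0.054, 0.022, 0.924)
t=7.000: state=(0.052, 0.015, 0.933)
t=7.500: state=(0.051, 0.010, 0.939)
t=8.000: state=(0.051, 0.007, 0.943)
t=8.320: state=(0.050, 0.005, 0.944)
largest grid value and its neighbours: I(2.240)=0.32406, I(2.260)=0.32406, I(2.280)=0.32395
parabola through these three points peaks at t≈2.251 with I≈0.32407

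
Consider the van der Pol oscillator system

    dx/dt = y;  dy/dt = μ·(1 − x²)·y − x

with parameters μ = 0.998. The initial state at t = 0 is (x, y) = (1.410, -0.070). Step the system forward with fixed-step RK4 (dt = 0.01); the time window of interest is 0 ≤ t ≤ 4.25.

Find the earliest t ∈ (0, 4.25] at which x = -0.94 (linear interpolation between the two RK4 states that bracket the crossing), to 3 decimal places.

t=0.000: state=(1.410, -0.070)
step 1 (dt=0.01): k1=(-0.070, -1.341), k2=(-0.077, -1.334), k3=(-0.077, -1.334), k4=(-0.083, -1.327); state += dt/6·(k1+2k2+2k3+k4)
t=0.010: state=(1.409, -0.083)
t=0.020: state=(1.408, -0.097)
t=0.030: state=(1.407, -0.110)
continuing one RK4 step at a time; state shown every 20 steps (Δt=0.2):
t=0.200: state=(1.371, -0.313)
t=0.400: state=(1.288, -0.515)
t=0.600: state=(1.166, -0.700)
t=0.800: state=(1.007, -0.889)
t=1.000: state=(0.809, -1.105)
t=1.200: state=(0.562, -1.373)
t=1.400: state=(0.255, -1.708)
t=1.600: state=(-0.125, -2.096)
t=1.800: state=(-0.579, -2.415)
t=1.940: state=(-0.923, -2.457)
next step: t=1.950: state=(-0.947, -2.450) — x has crossed -0.94
linear interpolation between t=1.940 (-0.92268) and t=1.950 (-0.94721) → t≈1.947

t = 1.947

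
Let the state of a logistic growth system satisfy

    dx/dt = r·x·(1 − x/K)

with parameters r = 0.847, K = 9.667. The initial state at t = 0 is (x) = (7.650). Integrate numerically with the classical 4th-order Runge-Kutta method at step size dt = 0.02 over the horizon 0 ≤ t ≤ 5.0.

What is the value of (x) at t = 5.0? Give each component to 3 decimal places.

(x) = (9.630)

t=0.000: state=(7.650)
step 1 (dt=0.02): k1=(1.352), k2=(1.345), k3=(1.345), k4=(1.339); state += dt/6·(k1+2k2+2k3+k4)
t=0.020: state=(7.677)
t=0.040: state=(7.704)
t=0.060: state=(7.730)
continuing one RK4 step at a time; state shown every 10 steps (Δt=0.2):
t=0.200: state=(7.907)
t=0.400: state=(8.138)
t=0.600: state=(8.344)
t=0.800: state=(8.525)
t=1.000: state=(8.685)
t=1.200: state=(8.825)
t=1.400: state=(8.946)
t=1.600: state=(9.052)
t=1.800: state=(9.142)
t=2.000: state=(9.220)
t=2.200: state=(9.287)
t=2.400: state=(9.344)
t=2.600: state=(9.393)
t=2.800: state=(9.435)
t=3.000: state=(9.470)
t=3.200: state=(9.500)
t=3.400: state=(9.526)
t=3.600: state=(9.548)
t=3.800: state=(9.566)
t=4.000: state=(9.582)
t=4.200: state=(9.595)
t=4.400: state=(9.606)
t=4.600: state=(9.615)
t=4.800: state=(9.623)
t=5.000: state=(9.630)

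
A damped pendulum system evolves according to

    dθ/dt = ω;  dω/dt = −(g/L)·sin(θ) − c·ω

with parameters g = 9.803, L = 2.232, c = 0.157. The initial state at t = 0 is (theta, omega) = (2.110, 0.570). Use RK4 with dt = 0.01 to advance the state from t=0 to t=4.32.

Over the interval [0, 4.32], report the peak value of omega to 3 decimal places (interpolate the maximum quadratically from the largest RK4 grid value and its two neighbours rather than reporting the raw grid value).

t=0.000: state=(2.110, 0.570)
step 1 (dt=0.01): k1=(0.570, -3.858), k2=(0.551, -3.849), k3=(0.551, -3.849), k4=(0.532, -3.840); state += dt/6·(k1+2k2+2k3+k4)
t=0.010: state=(2.116, 0.532)
t=0.020: state=(2.121, 0.493)
t=0.030: state=(2.125, 0.455)
continuing one RK4 step at a time; state shown every 20 steps (Δt=0.2):
t=0.200: state=(2.149, -0.175)
t=0.400: state=(2.040, -0.913)
t=0.600: state=(1.781, -1.694)
t=0.800: state=(1.361, -2.500)
t=1.000: state=(0.789, -3.177)
t=1.200: state=(0.117, -3.452)
t=1.400: state=(-0.553, -3.156)
t=1.600: state=(-1.116, -2.419)
t=1.800: state=(-1.509, -1.510)
t=2.000: state=(-1.720, -0.601)
t=2.200: state=(-1.753, 0.268)
t=2.400: state=(-1.614, 1.117)
t=2.600: state=(-1.308, 1.940)
t=2.800: state=(-0.846, 2.638)
t=3.000: state=(-0.274, 3.014)
t=3.200: state=(0.326, 2.895)
t=3.400: state=(0.854, 2.323)
t=3.600: state=(1.238, 1.501)
t=3.800: state=(1.450, 0.611)
t=4.000: state=(1.483, -0.270)
t=4.200: state=(1.344, -1.116)
t=4.320: state=(1.181, -1.593)
largest grid value and its neighbours: omega(3.040)=3.03171, omega(3.050)=3.03297, omega(3.060)=3.03292
parabola through these three points peaks at t≈3.055 with omega≈3.03311

max omega = 3.033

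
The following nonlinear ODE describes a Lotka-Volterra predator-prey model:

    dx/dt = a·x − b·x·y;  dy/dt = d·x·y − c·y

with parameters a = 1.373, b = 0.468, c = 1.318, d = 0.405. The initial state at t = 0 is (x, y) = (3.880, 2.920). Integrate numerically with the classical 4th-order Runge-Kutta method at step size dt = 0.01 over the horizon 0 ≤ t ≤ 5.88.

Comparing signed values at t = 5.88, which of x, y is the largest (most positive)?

t=0.000: state=(3.880, 2.920)
step 1 (dt=0.01): k1=(0.025, 0.740), k2=(0.018, 0.741), k3=(0.018, 0.741), k4=(0.012, 0.742); state += dt/6·(k1+2k2+2k3+k4)
t=0.010: state=(3.880, 2.927)
t=0.020: state=(3.880, 2.935)
t=0.030: state=(3.880, 2.942)
continuing one RK4 step at a time; state shown every 20 steps (Δt=0.2):
t=0.200: state=(3.858, 3.070)
t=0.400: state=(3.783, 3.215)
t=0.600: state=(3.662, 3.340)
t=0.800: state=(3.509, 3.432)
t=1.000: state=(3.341, 3.480)
t=1.200: state=(3.173, 3.480)
t=1.400: state=(3.020, 3.436)
t=1.600: state=(2.892, 3.353)
t=1.800: state=(2.795, 3.242)
t=2.000: state=(2.731, 3.115)
t=2.200: state=(2.702, 2.982)
t=2.400: state=(2.706, 2.851)
t=2.600: state=(2.743, 2.731)
t=2.800: state=(2.810, 2.626)
t=3.000: state=(2.904, 2.543)
t=3.200: state=(3.021, 2.483)
t=3.400: state=(3.157, 2.450)
t=3.600: state=(3.305, 2.445)
t=3.800: state=(3.456, 2.470)
t=4.000: state=(3.601, 2.526)
t=4.200: state=(3.727, 2.611)
t=4.400: state=(3.822, 2.724)
t=4.600: state=(3.873, 2.859)
t=4.800: state=(3.874, 3.007)
t=5.000: state=(3.820, 3.156)
t=5.200: state=(3.717, 3.292)
t=5.400: state=(3.576, 3.399)
t=5.600: state=(3.412, 3.466)
t=5.800: state=(3.242, 3.486)
t=5.880: state=(3.176, 3.481)
compare at T: x=3.176, y=3.481

largest component: y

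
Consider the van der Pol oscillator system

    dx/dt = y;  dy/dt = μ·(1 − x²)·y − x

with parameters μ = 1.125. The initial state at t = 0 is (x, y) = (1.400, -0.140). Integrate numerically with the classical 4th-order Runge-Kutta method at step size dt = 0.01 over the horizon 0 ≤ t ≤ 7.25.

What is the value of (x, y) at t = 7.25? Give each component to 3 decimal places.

(x, y) = (1.312, -0.863)

t=0.000: state=(1.400, -0.140)
step 1 (dt=0.01): k1=(-0.140, -1.249), k2=(-0.146, -1.242), k3=(-0.146, -1.242), k4=(-0.152, -1.235); state += dt/6·(k1+2k2+2k3+k4)
t=0.010: state=(1.399, -0.152)
t=0.020: state=(1.397, -0.165)
t=0.030: state=(1.395, -0.177)
continuing one RK4 step at a time; state shown every 25 steps (Δt=0.25):
t=0.250: state=(1.329, -0.414)
t=0.500: state=(1.197, -0.642)
t=0.750: state=(1.008, -0.872)
t=1.000: state=(0.756, -1.156)
t=1.250: state=(0.421, -1.548)
t=1.500: state=(-0.030, -2.079)
t=1.750: state=(-0.617, -2.573)
t=2.000: state=(-1.260, -2.399)
t=2.250: state=(-1.737, -1.339)
t=2.500: state=(-1.937, -0.339)
t=2.750: state=(-1.948, 0.184)
t=3.000: state=(-1.869, 0.425)
t=3.250: state=(-1.744, 0.561)
t=3.500: state=(-1.591, 0.670)
t=3.750: state=(-1.409, 0.789)
t=4.000: state=(-1.193, 0.946)
t=4.250: state=(-0.930, 1.173)
t=4.500: state=(-0.596, 1.519)
t=4.750: state=(-0.156, 2.033)
t=5.000: state=(0.428, 2.629)
t=5.250: state=(1.117, 2.718)
t=5.500: state=(1.690, 1.719)
t=5.750: state=(1.963, 0.536)
t=6.000: state=(2.006, -0.106)
t=6.250: state=(1.940, -0.385)
t=6.500: state=(1.825, -0.526)
t=6.750: state=(1.680, -0.628)
t=7.000: state=(1.510, -0.732)
t=7.250: state=(1.312, -0.863)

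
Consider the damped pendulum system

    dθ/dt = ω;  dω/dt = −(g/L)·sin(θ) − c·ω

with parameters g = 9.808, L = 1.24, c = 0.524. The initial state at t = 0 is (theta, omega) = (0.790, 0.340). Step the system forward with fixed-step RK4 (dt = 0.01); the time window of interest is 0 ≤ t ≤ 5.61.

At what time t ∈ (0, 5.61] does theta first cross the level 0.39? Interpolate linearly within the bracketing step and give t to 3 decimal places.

t = 0.470

t=0.000: state=(0.790, 0.340)
step 1 (dt=0.01): k1=(0.340, -5.797), k2=(0.311, -5.791), k3=(0.311, -5.790), k4=(0.282, -5.784); state += dt/6·(k1+2k2+2k3+k4)
t=0.010: state=(0.793, 0.282)
t=0.020: state=(0.796, 0.224)
t=0.030: state=(0.798, 0.167)
continuing one RK4 step at a time; state shown every 20 steps (Δt=0.2):
t=0.200: state=(0.746, -0.756)
t=0.400: state=(0.506, -1.573)
t=0.460: state=(0.407, -1.730)
next step: t=0.470: state=(0.390, -1.752) — theta has crossed 0.39
linear interpolation between t=0.460 (0.40692) and t=0.470 (0.38951) → t≈0.470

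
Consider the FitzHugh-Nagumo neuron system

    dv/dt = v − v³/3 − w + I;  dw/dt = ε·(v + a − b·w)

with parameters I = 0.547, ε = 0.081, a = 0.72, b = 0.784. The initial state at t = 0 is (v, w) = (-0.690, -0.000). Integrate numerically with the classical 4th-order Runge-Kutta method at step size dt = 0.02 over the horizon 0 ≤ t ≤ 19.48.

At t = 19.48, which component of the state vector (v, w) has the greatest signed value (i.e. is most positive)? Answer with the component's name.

t=0.000: state=(-0.690, -0.000)
step 1 (dt=0.02): k1=(-0.033, 0.002), k2=(-0.034, 0.002), k3=(-0.034, 0.002), k4=(-0.034, 0.002); state += dt/6·(k1+2k2+2k3+k4)
t=0.020: state=(-0.691, 0.000)
t=0.040: state=(-0.691, 0.000)
t=0.060: state=(-0.692, 0.000)
continuing one RK4 step at a time; state shown every 50 steps (Δt=1):
t=1.000: state=(-0.734, 0.001)
t=2.000: state=(-0.803, -0.003)
t=3.000: state=(-0.892, -0.013)
t=4.000: state=(-0.987, -0.029)
t=5.000: state=(-1.065, -0.052)
t=6.000: state=(-1.112, -0.078)
t=7.000: state=(-1.125, -0.104)
t=8.000: state=(-1.112, -0.129)
t=9.000: state=(-1.081, -0.151)
t=10.000: state=(-1.037, -0.169)
t=11.000: state=(-0.981, -0.181)
t=12.000: state=(-0.913, -0.188)
t=13.000: state=(-0.828, -0.188)
t=14.000: state=(-0.715, -0.181)
t=15.000: state=(-0.544, -0.163)
t=16.000: state=(-0.231, -0.128)
t=17.000: state=(0.486, -0.058)
t=18.000: state=(1.576, 0.086)
t=19.000: state=(1.849, 0.276)
t=19.480: state=(1.837, 0.366)
compare at T: v=1.837, w=0.366

largest component: v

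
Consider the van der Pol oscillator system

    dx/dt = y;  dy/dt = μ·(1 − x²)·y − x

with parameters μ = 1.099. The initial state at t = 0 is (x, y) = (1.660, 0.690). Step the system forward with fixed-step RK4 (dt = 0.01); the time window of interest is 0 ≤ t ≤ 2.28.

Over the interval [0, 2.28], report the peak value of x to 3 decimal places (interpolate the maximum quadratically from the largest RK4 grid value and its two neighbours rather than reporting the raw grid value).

max x = 1.751

t=0.000: state=(1.660, 0.690)
step 1 (dt=0.01): k1=(0.690, -2.991), k2=(0.675, -2.974), k3=(0.675, -2.974), k4=(0.660, -2.957); state += dt/6·(k1+2k2+2k3+k4)
t=0.010: state=(1.667, 0.660)
t=0.020: state=(1.673, 0.631)
t=0.030: state=(1.679, 0.602)
continuing one RK4 step at a time; state shown every 10 steps (Δt=0.1):
t=0.100: state=(1.715, 0.410)
t=0.200: state=(1.743, 0.174)
t=0.300: state=(1.751, -0.018)
t=0.400: state=(1.741, -0.171)
t=0.500: state=(1.718, -0.293)
t=0.600: state=(1.683, -0.391)
t=0.700: state=(1.640, -0.474)
t=0.800: state=(1.589, -0.545)
t=0.900: state=(1.531, -0.610)
t=1.000: state=(1.467, -0.672)
t=1.100: state=(1.397, -0.734)
t=1.200: state=(1.320, -0.799)
t=1.300: state=(1.237, -0.868)
t=1.400: state=(1.146, -0.946)
t=1.500: state=(1.048, -1.033)
t=1.600: state=(0.939, -1.134)
t=1.700: state=(0.820, -1.252)
t=1.800: state=(0.688, -1.390)
t=1.900: state=(0.541, -1.551)
t=2.000: state=(0.377, -1.739)
t=2.100: state=(0.193, -1.954)
t=2.200: state=(-0.014, -2.188)
t=2.280: state=(-0.197, -2.377)
largest grid value and its neighbours: x(0.280)=1.75095, x(0.290)=1.75103, x(0.300)=1.75094
parabola through these three points peaks at t≈0.290 with x≈1.75103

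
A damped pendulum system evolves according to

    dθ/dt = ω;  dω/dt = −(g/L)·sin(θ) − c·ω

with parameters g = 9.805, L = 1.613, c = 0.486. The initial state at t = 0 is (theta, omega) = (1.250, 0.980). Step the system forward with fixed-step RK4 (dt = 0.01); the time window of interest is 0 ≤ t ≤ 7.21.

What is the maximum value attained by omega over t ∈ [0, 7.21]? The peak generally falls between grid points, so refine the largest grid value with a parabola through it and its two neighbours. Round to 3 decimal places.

max omega = 1.890

t=0.000: state=(1.250, 0.980)
step 1 (dt=0.01): k1=(0.980, -6.245), k2=(0.949, -6.239), k3=(0.949, -6.239), k4=(0.918, -6.233); state += dt/6·(k1+2k2+2k3+k4)
t=0.010: state=(1.259, 0.918)
t=0.020: state=(1.268, 0.855)
t=0.030: state=(1.277, 0.793)
continuing one RK4 step at a time; state shown every 25 steps (Δt=0.25):
t=0.250: state=(1.305, -0.514)
t=0.500: state=(1.012, -1.775)
t=0.750: state=(0.459, -2.530)
t=1.000: state=(-0.180, -2.424)
t=1.250: state=(-0.685, -1.523)
t=1.500: state=(-0.915, -0.297)
t=1.750: state=(-0.840, 0.858)
t=2.000: state=(-0.514, 1.668)
t=2.250: state=(-0.057, 1.876)
t=2.500: state=(0.368, 1.422)
t=2.750: state=(0.620, 0.557)
t=3.000: state=(0.641, -0.373)
t=3.250: state=(0.451, -1.088)
t=3.500: state=(0.133, -1.378)
t=3.750: state=(-0.195, -1.165)
t=4.000: state=(-0.418, -0.581)
t=4.250: state=(-0.475, 0.124)
t=4.500: state=(-0.367, 0.708)
t=4.750: state=(-0.146, 0.995)
t=5.000: state=(0.099, 0.908)
t=5.250: state=(0.282, 0.519)
t=5.500: state=(0.348, 0.001)
t=5.750: state=(0.288, -0.459)
t=6.000: state=(0.136, -0.712)
t=6.250: state=(-0.045, -0.692)
t=6.500: state=(-0.190, -0.435)
t=6.750: state=(-0.253, -0.059)
t=7.000: state=(-0.222, 0.294)
t=7.210: state=(-0.138, 0.485)
largest grid value and its neighbours: omega(2.190)=1.88960, omega(2.200)=1.89012, omega(2.210)=1.88951
parabola through these three points peaks at t≈2.200 with omega≈1.89012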